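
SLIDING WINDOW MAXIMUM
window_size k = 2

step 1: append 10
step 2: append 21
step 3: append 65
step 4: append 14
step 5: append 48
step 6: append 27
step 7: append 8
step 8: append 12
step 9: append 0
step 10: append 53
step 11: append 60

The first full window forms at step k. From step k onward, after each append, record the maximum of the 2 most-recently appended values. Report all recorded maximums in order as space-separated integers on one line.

step 1: append 10 -> window=[10] (not full yet)
step 2: append 21 -> window=[10, 21] -> max=21
step 3: append 65 -> window=[21, 65] -> max=65
step 4: append 14 -> window=[65, 14] -> max=65
step 5: append 48 -> window=[14, 48] -> max=48
step 6: append 27 -> window=[48, 27] -> max=48
step 7: append 8 -> window=[27, 8] -> max=27
step 8: append 12 -> window=[8, 12] -> max=12
step 9: append 0 -> window=[12, 0] -> max=12
step 10: append 53 -> window=[0, 53] -> max=53
step 11: append 60 -> window=[53, 60] -> max=60

Answer: 21 65 65 48 48 27 12 12 53 60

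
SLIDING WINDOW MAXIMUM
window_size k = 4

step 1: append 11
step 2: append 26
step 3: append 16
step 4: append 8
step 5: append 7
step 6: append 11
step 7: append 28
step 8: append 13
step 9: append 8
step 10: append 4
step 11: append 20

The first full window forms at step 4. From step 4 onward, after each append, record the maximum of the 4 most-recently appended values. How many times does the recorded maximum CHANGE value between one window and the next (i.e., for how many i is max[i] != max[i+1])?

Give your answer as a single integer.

step 1: append 11 -> window=[11] (not full yet)
step 2: append 26 -> window=[11, 26] (not full yet)
step 3: append 16 -> window=[11, 26, 16] (not full yet)
step 4: append 8 -> window=[11, 26, 16, 8] -> max=26
step 5: append 7 -> window=[26, 16, 8, 7] -> max=26
step 6: append 11 -> window=[16, 8, 7, 11] -> max=16
step 7: append 28 -> window=[8, 7, 11, 28] -> max=28
step 8: append 13 -> window=[7, 11, 28, 13] -> max=28
step 9: append 8 -> window=[11, 28, 13, 8] -> max=28
step 10: append 4 -> window=[28, 13, 8, 4] -> max=28
step 11: append 20 -> window=[13, 8, 4, 20] -> max=20
Recorded maximums: 26 26 16 28 28 28 28 20
Changes between consecutive maximums: 3

Answer: 3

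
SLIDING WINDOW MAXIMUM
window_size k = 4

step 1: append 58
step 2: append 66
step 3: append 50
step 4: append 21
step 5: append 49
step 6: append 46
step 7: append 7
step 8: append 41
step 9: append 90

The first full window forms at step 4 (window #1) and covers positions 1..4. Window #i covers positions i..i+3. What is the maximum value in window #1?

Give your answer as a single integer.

step 1: append 58 -> window=[58] (not full yet)
step 2: append 66 -> window=[58, 66] (not full yet)
step 3: append 50 -> window=[58, 66, 50] (not full yet)
step 4: append 21 -> window=[58, 66, 50, 21] -> max=66
Window #1 max = 66

Answer: 66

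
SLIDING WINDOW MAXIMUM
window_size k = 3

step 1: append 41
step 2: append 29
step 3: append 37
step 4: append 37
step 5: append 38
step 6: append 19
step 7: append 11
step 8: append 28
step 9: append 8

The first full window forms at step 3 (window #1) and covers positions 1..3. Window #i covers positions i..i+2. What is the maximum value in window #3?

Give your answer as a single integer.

Answer: 38

Derivation:
step 1: append 41 -> window=[41] (not full yet)
step 2: append 29 -> window=[41, 29] (not full yet)
step 3: append 37 -> window=[41, 29, 37] -> max=41
step 4: append 37 -> window=[29, 37, 37] -> max=37
step 5: append 38 -> window=[37, 37, 38] -> max=38
Window #3 max = 38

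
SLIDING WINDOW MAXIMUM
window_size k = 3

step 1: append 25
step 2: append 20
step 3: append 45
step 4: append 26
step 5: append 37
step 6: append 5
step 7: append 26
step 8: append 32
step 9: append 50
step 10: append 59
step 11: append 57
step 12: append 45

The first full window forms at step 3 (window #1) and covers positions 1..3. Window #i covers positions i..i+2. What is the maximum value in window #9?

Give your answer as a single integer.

Answer: 59

Derivation:
step 1: append 25 -> window=[25] (not full yet)
step 2: append 20 -> window=[25, 20] (not full yet)
step 3: append 45 -> window=[25, 20, 45] -> max=45
step 4: append 26 -> window=[20, 45, 26] -> max=45
step 5: append 37 -> window=[45, 26, 37] -> max=45
step 6: append 5 -> window=[26, 37, 5] -> max=37
step 7: append 26 -> window=[37, 5, 26] -> max=37
step 8: append 32 -> window=[5, 26, 32] -> max=32
step 9: append 50 -> window=[26, 32, 50] -> max=50
step 10: append 59 -> window=[32, 50, 59] -> max=59
step 11: append 57 -> window=[50, 59, 57] -> max=59
Window #9 max = 59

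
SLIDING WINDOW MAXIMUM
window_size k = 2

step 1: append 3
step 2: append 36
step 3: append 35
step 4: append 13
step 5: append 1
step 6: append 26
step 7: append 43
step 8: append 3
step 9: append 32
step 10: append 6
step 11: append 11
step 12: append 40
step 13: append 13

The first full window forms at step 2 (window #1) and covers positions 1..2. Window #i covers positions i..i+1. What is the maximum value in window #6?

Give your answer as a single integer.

step 1: append 3 -> window=[3] (not full yet)
step 2: append 36 -> window=[3, 36] -> max=36
step 3: append 35 -> window=[36, 35] -> max=36
step 4: append 13 -> window=[35, 13] -> max=35
step 5: append 1 -> window=[13, 1] -> max=13
step 6: append 26 -> window=[1, 26] -> max=26
step 7: append 43 -> window=[26, 43] -> max=43
Window #6 max = 43

Answer: 43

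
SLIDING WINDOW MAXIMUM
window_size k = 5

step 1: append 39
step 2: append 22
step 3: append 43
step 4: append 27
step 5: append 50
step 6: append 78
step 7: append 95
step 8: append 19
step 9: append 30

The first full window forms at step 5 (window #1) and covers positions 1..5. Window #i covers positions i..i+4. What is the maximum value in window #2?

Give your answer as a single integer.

Answer: 78

Derivation:
step 1: append 39 -> window=[39] (not full yet)
step 2: append 22 -> window=[39, 22] (not full yet)
step 3: append 43 -> window=[39, 22, 43] (not full yet)
step 4: append 27 -> window=[39, 22, 43, 27] (not full yet)
step 5: append 50 -> window=[39, 22, 43, 27, 50] -> max=50
step 6: append 78 -> window=[22, 43, 27, 50, 78] -> max=78
Window #2 max = 78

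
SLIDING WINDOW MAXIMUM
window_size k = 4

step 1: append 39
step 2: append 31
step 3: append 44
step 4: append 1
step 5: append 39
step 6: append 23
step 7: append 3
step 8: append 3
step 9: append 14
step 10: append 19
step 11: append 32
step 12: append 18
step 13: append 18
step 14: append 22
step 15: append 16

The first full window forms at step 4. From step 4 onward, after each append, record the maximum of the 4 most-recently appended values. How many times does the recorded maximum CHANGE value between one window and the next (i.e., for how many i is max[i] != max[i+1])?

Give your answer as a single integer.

Answer: 5

Derivation:
step 1: append 39 -> window=[39] (not full yet)
step 2: append 31 -> window=[39, 31] (not full yet)
step 3: append 44 -> window=[39, 31, 44] (not full yet)
step 4: append 1 -> window=[39, 31, 44, 1] -> max=44
step 5: append 39 -> window=[31, 44, 1, 39] -> max=44
step 6: append 23 -> window=[44, 1, 39, 23] -> max=44
step 7: append 3 -> window=[1, 39, 23, 3] -> max=39
step 8: append 3 -> window=[39, 23, 3, 3] -> max=39
step 9: append 14 -> window=[23, 3, 3, 14] -> max=23
step 10: append 19 -> window=[3, 3, 14, 19] -> max=19
step 11: append 32 -> window=[3, 14, 19, 32] -> max=32
step 12: append 18 -> window=[14, 19, 32, 18] -> max=32
step 13: append 18 -> window=[19, 32, 18, 18] -> max=32
step 14: append 22 -> window=[32, 18, 18, 22] -> max=32
step 15: append 16 -> window=[18, 18, 22, 16] -> max=22
Recorded maximums: 44 44 44 39 39 23 19 32 32 32 32 22
Changes between consecutive maximums: 5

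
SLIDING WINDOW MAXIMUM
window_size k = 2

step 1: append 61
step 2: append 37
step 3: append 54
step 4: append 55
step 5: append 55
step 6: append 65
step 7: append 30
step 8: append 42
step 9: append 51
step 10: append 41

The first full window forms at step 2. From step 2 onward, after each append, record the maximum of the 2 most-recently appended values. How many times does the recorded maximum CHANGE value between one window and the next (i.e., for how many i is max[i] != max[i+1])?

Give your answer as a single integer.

step 1: append 61 -> window=[61] (not full yet)
step 2: append 37 -> window=[61, 37] -> max=61
step 3: append 54 -> window=[37, 54] -> max=54
step 4: append 55 -> window=[54, 55] -> max=55
step 5: append 55 -> window=[55, 55] -> max=55
step 6: append 65 -> window=[55, 65] -> max=65
step 7: append 30 -> window=[65, 30] -> max=65
step 8: append 42 -> window=[30, 42] -> max=42
step 9: append 51 -> window=[42, 51] -> max=51
step 10: append 41 -> window=[51, 41] -> max=51
Recorded maximums: 61 54 55 55 65 65 42 51 51
Changes between consecutive maximums: 5

Answer: 5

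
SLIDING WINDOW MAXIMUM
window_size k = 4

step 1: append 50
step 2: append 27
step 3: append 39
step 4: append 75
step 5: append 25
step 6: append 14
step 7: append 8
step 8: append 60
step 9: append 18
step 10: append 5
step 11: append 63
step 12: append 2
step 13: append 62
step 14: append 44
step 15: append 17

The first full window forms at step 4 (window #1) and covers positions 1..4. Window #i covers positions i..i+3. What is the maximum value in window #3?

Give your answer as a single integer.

step 1: append 50 -> window=[50] (not full yet)
step 2: append 27 -> window=[50, 27] (not full yet)
step 3: append 39 -> window=[50, 27, 39] (not full yet)
step 4: append 75 -> window=[50, 27, 39, 75] -> max=75
step 5: append 25 -> window=[27, 39, 75, 25] -> max=75
step 6: append 14 -> window=[39, 75, 25, 14] -> max=75
Window #3 max = 75

Answer: 75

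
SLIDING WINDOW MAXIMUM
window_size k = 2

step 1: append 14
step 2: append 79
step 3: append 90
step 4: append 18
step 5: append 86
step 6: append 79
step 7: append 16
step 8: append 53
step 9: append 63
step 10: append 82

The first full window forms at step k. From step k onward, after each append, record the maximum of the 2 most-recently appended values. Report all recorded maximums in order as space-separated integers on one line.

Answer: 79 90 90 86 86 79 53 63 82

Derivation:
step 1: append 14 -> window=[14] (not full yet)
step 2: append 79 -> window=[14, 79] -> max=79
step 3: append 90 -> window=[79, 90] -> max=90
step 4: append 18 -> window=[90, 18] -> max=90
step 5: append 86 -> window=[18, 86] -> max=86
step 6: append 79 -> window=[86, 79] -> max=86
step 7: append 16 -> window=[79, 16] -> max=79
step 8: append 53 -> window=[16, 53] -> max=53
step 9: append 63 -> window=[53, 63] -> max=63
step 10: append 82 -> window=[63, 82] -> max=82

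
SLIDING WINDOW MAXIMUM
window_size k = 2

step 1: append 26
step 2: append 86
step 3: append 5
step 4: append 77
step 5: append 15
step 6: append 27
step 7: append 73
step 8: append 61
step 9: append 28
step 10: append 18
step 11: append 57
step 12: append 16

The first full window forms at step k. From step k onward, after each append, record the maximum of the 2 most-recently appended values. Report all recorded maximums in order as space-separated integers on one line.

step 1: append 26 -> window=[26] (not full yet)
step 2: append 86 -> window=[26, 86] -> max=86
step 3: append 5 -> window=[86, 5] -> max=86
step 4: append 77 -> window=[5, 77] -> max=77
step 5: append 15 -> window=[77, 15] -> max=77
step 6: append 27 -> window=[15, 27] -> max=27
step 7: append 73 -> window=[27, 73] -> max=73
step 8: append 61 -> window=[73, 61] -> max=73
step 9: append 28 -> window=[61, 28] -> max=61
step 10: append 18 -> window=[28, 18] -> max=28
step 11: append 57 -> window=[18, 57] -> max=57
step 12: append 16 -> window=[57, 16] -> max=57

Answer: 86 86 77 77 27 73 73 61 28 57 57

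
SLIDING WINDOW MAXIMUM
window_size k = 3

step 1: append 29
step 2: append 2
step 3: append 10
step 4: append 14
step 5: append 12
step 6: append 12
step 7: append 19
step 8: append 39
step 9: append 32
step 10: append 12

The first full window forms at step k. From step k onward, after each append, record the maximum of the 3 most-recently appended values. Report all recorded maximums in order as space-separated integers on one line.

step 1: append 29 -> window=[29] (not full yet)
step 2: append 2 -> window=[29, 2] (not full yet)
step 3: append 10 -> window=[29, 2, 10] -> max=29
step 4: append 14 -> window=[2, 10, 14] -> max=14
step 5: append 12 -> window=[10, 14, 12] -> max=14
step 6: append 12 -> window=[14, 12, 12] -> max=14
step 7: append 19 -> window=[12, 12, 19] -> max=19
step 8: append 39 -> window=[12, 19, 39] -> max=39
step 9: append 32 -> window=[19, 39, 32] -> max=39
step 10: append 12 -> window=[39, 32, 12] -> max=39

Answer: 29 14 14 14 19 39 39 39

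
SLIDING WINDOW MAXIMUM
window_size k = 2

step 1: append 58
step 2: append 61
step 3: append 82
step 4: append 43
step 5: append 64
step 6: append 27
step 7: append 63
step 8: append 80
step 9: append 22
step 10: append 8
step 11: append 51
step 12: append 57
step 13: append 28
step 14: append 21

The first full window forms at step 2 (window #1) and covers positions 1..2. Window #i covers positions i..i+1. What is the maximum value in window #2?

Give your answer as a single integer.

Answer: 82

Derivation:
step 1: append 58 -> window=[58] (not full yet)
step 2: append 61 -> window=[58, 61] -> max=61
step 3: append 82 -> window=[61, 82] -> max=82
Window #2 max = 82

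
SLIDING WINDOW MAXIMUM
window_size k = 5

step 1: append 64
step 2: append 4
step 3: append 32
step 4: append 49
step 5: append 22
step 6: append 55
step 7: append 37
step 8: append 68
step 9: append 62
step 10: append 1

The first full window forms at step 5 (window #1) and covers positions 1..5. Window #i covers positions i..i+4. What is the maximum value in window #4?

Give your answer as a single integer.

step 1: append 64 -> window=[64] (not full yet)
step 2: append 4 -> window=[64, 4] (not full yet)
step 3: append 32 -> window=[64, 4, 32] (not full yet)
step 4: append 49 -> window=[64, 4, 32, 49] (not full yet)
step 5: append 22 -> window=[64, 4, 32, 49, 22] -> max=64
step 6: append 55 -> window=[4, 32, 49, 22, 55] -> max=55
step 7: append 37 -> window=[32, 49, 22, 55, 37] -> max=55
step 8: append 68 -> window=[49, 22, 55, 37, 68] -> max=68
Window #4 max = 68

Answer: 68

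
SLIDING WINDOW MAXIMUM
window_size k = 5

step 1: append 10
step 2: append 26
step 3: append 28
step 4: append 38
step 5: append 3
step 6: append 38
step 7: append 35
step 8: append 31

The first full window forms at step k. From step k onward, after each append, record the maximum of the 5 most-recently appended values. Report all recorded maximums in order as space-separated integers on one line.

step 1: append 10 -> window=[10] (not full yet)
step 2: append 26 -> window=[10, 26] (not full yet)
step 3: append 28 -> window=[10, 26, 28] (not full yet)
step 4: append 38 -> window=[10, 26, 28, 38] (not full yet)
step 5: append 3 -> window=[10, 26, 28, 38, 3] -> max=38
step 6: append 38 -> window=[26, 28, 38, 3, 38] -> max=38
step 7: append 35 -> window=[28, 38, 3, 38, 35] -> max=38
step 8: append 31 -> window=[38, 3, 38, 35, 31] -> max=38

Answer: 38 38 38 38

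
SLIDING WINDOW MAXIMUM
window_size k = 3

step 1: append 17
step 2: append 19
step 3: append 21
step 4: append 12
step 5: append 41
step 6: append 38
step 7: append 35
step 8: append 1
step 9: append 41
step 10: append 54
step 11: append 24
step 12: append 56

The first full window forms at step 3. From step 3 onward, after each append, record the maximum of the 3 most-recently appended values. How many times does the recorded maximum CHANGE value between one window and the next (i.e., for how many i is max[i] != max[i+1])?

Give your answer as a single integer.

step 1: append 17 -> window=[17] (not full yet)
step 2: append 19 -> window=[17, 19] (not full yet)
step 3: append 21 -> window=[17, 19, 21] -> max=21
step 4: append 12 -> window=[19, 21, 12] -> max=21
step 5: append 41 -> window=[21, 12, 41] -> max=41
step 6: append 38 -> window=[12, 41, 38] -> max=41
step 7: append 35 -> window=[41, 38, 35] -> max=41
step 8: append 1 -> window=[38, 35, 1] -> max=38
step 9: append 41 -> window=[35, 1, 41] -> max=41
step 10: append 54 -> window=[1, 41, 54] -> max=54
step 11: append 24 -> window=[41, 54, 24] -> max=54
step 12: append 56 -> window=[54, 24, 56] -> max=56
Recorded maximums: 21 21 41 41 41 38 41 54 54 56
Changes between consecutive maximums: 5

Answer: 5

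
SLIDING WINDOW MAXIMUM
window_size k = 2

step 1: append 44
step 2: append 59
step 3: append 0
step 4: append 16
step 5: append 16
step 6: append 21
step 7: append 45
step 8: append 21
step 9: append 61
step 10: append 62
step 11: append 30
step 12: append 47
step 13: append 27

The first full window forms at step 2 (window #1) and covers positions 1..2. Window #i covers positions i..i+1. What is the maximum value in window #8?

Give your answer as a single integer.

Answer: 61

Derivation:
step 1: append 44 -> window=[44] (not full yet)
step 2: append 59 -> window=[44, 59] -> max=59
step 3: append 0 -> window=[59, 0] -> max=59
step 4: append 16 -> window=[0, 16] -> max=16
step 5: append 16 -> window=[16, 16] -> max=16
step 6: append 21 -> window=[16, 21] -> max=21
step 7: append 45 -> window=[21, 45] -> max=45
step 8: append 21 -> window=[45, 21] -> max=45
step 9: append 61 -> window=[21, 61] -> max=61
Window #8 max = 61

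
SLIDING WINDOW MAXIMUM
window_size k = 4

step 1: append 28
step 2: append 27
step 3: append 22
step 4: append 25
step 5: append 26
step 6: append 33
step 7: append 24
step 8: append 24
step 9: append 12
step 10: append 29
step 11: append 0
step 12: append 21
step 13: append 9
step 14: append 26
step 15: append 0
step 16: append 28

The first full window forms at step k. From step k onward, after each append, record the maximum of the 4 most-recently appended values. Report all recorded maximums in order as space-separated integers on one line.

Answer: 28 27 33 33 33 33 29 29 29 29 26 26 28

Derivation:
step 1: append 28 -> window=[28] (not full yet)
step 2: append 27 -> window=[28, 27] (not full yet)
step 3: append 22 -> window=[28, 27, 22] (not full yet)
step 4: append 25 -> window=[28, 27, 22, 25] -> max=28
step 5: append 26 -> window=[27, 22, 25, 26] -> max=27
step 6: append 33 -> window=[22, 25, 26, 33] -> max=33
step 7: append 24 -> window=[25, 26, 33, 24] -> max=33
step 8: append 24 -> window=[26, 33, 24, 24] -> max=33
step 9: append 12 -> window=[33, 24, 24, 12] -> max=33
step 10: append 29 -> window=[24, 24, 12, 29] -> max=29
step 11: append 0 -> window=[24, 12, 29, 0] -> max=29
step 12: append 21 -> window=[12, 29, 0, 21] -> max=29
step 13: append 9 -> window=[29, 0, 21, 9] -> max=29
step 14: append 26 -> window=[0, 21, 9, 26] -> max=26
step 15: append 0 -> window=[21, 9, 26, 0] -> max=26
step 16: append 28 -> window=[9, 26, 0, 28] -> max=28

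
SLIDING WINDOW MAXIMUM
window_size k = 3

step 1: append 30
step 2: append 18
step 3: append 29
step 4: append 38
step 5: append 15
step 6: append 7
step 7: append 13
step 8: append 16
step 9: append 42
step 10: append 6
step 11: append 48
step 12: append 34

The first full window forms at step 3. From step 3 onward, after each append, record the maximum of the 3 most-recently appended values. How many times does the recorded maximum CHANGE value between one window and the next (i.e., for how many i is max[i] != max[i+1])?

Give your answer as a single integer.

Answer: 5

Derivation:
step 1: append 30 -> window=[30] (not full yet)
step 2: append 18 -> window=[30, 18] (not full yet)
step 3: append 29 -> window=[30, 18, 29] -> max=30
step 4: append 38 -> window=[18, 29, 38] -> max=38
step 5: append 15 -> window=[29, 38, 15] -> max=38
step 6: append 7 -> window=[38, 15, 7] -> max=38
step 7: append 13 -> window=[15, 7, 13] -> max=15
step 8: append 16 -> window=[7, 13, 16] -> max=16
step 9: append 42 -> window=[13, 16, 42] -> max=42
step 10: append 6 -> window=[16, 42, 6] -> max=42
step 11: append 48 -> window=[42, 6, 48] -> max=48
step 12: append 34 -> window=[6, 48, 34] -> max=48
Recorded maximums: 30 38 38 38 15 16 42 42 48 48
Changes between consecutive maximums: 5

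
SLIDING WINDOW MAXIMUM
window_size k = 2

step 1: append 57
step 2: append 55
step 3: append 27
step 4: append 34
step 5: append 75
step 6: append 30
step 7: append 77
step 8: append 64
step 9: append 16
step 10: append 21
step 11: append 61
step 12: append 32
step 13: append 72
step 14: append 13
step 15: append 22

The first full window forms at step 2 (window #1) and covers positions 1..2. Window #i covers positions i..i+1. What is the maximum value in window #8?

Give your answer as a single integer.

Answer: 64

Derivation:
step 1: append 57 -> window=[57] (not full yet)
step 2: append 55 -> window=[57, 55] -> max=57
step 3: append 27 -> window=[55, 27] -> max=55
step 4: append 34 -> window=[27, 34] -> max=34
step 5: append 75 -> window=[34, 75] -> max=75
step 6: append 30 -> window=[75, 30] -> max=75
step 7: append 77 -> window=[30, 77] -> max=77
step 8: append 64 -> window=[77, 64] -> max=77
step 9: append 16 -> window=[64, 16] -> max=64
Window #8 max = 64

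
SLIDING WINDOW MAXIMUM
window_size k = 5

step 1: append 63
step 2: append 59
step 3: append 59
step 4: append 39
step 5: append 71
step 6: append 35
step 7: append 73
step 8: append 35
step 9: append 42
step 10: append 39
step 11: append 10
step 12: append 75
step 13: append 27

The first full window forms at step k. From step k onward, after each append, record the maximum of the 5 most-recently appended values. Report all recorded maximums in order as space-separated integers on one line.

step 1: append 63 -> window=[63] (not full yet)
step 2: append 59 -> window=[63, 59] (not full yet)
step 3: append 59 -> window=[63, 59, 59] (not full yet)
step 4: append 39 -> window=[63, 59, 59, 39] (not full yet)
step 5: append 71 -> window=[63, 59, 59, 39, 71] -> max=71
step 6: append 35 -> window=[59, 59, 39, 71, 35] -> max=71
step 7: append 73 -> window=[59, 39, 71, 35, 73] -> max=73
step 8: append 35 -> window=[39, 71, 35, 73, 35] -> max=73
step 9: append 42 -> window=[71, 35, 73, 35, 42] -> max=73
step 10: append 39 -> window=[35, 73, 35, 42, 39] -> max=73
step 11: append 10 -> window=[73, 35, 42, 39, 10] -> max=73
step 12: append 75 -> window=[35, 42, 39, 10, 75] -> max=75
step 13: append 27 -> window=[42, 39, 10, 75, 27] -> max=75

Answer: 71 71 73 73 73 73 73 75 75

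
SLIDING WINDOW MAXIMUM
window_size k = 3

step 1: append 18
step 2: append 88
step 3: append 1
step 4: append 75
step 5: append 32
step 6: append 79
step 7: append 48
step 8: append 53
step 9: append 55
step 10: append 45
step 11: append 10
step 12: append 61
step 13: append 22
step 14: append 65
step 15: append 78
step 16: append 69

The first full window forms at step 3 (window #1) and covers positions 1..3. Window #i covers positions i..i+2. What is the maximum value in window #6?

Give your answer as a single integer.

step 1: append 18 -> window=[18] (not full yet)
step 2: append 88 -> window=[18, 88] (not full yet)
step 3: append 1 -> window=[18, 88, 1] -> max=88
step 4: append 75 -> window=[88, 1, 75] -> max=88
step 5: append 32 -> window=[1, 75, 32] -> max=75
step 6: append 79 -> window=[75, 32, 79] -> max=79
step 7: append 48 -> window=[32, 79, 48] -> max=79
step 8: append 53 -> window=[79, 48, 53] -> max=79
Window #6 max = 79

Answer: 79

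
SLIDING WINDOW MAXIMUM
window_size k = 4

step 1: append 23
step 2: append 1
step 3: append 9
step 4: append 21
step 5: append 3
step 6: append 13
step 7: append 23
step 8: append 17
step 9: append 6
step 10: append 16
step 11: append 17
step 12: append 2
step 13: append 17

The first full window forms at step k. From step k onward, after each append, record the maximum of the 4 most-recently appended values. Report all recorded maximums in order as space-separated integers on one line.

Answer: 23 21 21 23 23 23 23 17 17 17

Derivation:
step 1: append 23 -> window=[23] (not full yet)
step 2: append 1 -> window=[23, 1] (not full yet)
step 3: append 9 -> window=[23, 1, 9] (not full yet)
step 4: append 21 -> window=[23, 1, 9, 21] -> max=23
step 5: append 3 -> window=[1, 9, 21, 3] -> max=21
step 6: append 13 -> window=[9, 21, 3, 13] -> max=21
step 7: append 23 -> window=[21, 3, 13, 23] -> max=23
step 8: append 17 -> window=[3, 13, 23, 17] -> max=23
step 9: append 6 -> window=[13, 23, 17, 6] -> max=23
step 10: append 16 -> window=[23, 17, 6, 16] -> max=23
step 11: append 17 -> window=[17, 6, 16, 17] -> max=17
step 12: append 2 -> window=[6, 16, 17, 2] -> max=17
step 13: append 17 -> window=[16, 17, 2, 17] -> max=17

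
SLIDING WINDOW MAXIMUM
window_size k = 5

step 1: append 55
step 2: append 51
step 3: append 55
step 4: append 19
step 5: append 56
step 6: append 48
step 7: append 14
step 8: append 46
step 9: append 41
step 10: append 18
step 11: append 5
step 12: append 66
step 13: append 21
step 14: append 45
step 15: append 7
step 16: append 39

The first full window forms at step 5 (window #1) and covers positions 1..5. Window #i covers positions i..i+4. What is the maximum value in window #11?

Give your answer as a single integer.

step 1: append 55 -> window=[55] (not full yet)
step 2: append 51 -> window=[55, 51] (not full yet)
step 3: append 55 -> window=[55, 51, 55] (not full yet)
step 4: append 19 -> window=[55, 51, 55, 19] (not full yet)
step 5: append 56 -> window=[55, 51, 55, 19, 56] -> max=56
step 6: append 48 -> window=[51, 55, 19, 56, 48] -> max=56
step 7: append 14 -> window=[55, 19, 56, 48, 14] -> max=56
step 8: append 46 -> window=[19, 56, 48, 14, 46] -> max=56
step 9: append 41 -> window=[56, 48, 14, 46, 41] -> max=56
step 10: append 18 -> window=[48, 14, 46, 41, 18] -> max=48
step 11: append 5 -> window=[14, 46, 41, 18, 5] -> max=46
step 12: append 66 -> window=[46, 41, 18, 5, 66] -> max=66
step 13: append 21 -> window=[41, 18, 5, 66, 21] -> max=66
step 14: append 45 -> window=[18, 5, 66, 21, 45] -> max=66
step 15: append 7 -> window=[5, 66, 21, 45, 7] -> max=66
Window #11 max = 66

Answer: 66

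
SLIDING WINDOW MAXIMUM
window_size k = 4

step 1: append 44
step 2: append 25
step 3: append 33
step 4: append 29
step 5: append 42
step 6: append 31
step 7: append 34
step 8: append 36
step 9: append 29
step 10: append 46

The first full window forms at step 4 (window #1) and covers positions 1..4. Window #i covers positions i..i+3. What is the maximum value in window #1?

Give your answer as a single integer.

Answer: 44

Derivation:
step 1: append 44 -> window=[44] (not full yet)
step 2: append 25 -> window=[44, 25] (not full yet)
step 3: append 33 -> window=[44, 25, 33] (not full yet)
step 4: append 29 -> window=[44, 25, 33, 29] -> max=44
Window #1 max = 44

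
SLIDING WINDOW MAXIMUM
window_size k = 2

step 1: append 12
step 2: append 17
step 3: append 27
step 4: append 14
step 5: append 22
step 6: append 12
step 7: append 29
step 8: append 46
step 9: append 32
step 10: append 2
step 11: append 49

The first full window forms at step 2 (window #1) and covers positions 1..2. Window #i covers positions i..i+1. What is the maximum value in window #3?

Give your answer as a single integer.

Answer: 27

Derivation:
step 1: append 12 -> window=[12] (not full yet)
step 2: append 17 -> window=[12, 17] -> max=17
step 3: append 27 -> window=[17, 27] -> max=27
step 4: append 14 -> window=[27, 14] -> max=27
Window #3 max = 27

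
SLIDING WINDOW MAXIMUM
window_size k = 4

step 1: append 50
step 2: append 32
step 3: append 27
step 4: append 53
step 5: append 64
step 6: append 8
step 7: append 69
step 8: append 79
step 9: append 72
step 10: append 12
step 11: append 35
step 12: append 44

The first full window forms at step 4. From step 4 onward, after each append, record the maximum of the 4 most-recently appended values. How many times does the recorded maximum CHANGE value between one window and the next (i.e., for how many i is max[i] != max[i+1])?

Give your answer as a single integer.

Answer: 4

Derivation:
step 1: append 50 -> window=[50] (not full yet)
step 2: append 32 -> window=[50, 32] (not full yet)
step 3: append 27 -> window=[50, 32, 27] (not full yet)
step 4: append 53 -> window=[50, 32, 27, 53] -> max=53
step 5: append 64 -> window=[32, 27, 53, 64] -> max=64
step 6: append 8 -> window=[27, 53, 64, 8] -> max=64
step 7: append 69 -> window=[53, 64, 8, 69] -> max=69
step 8: append 79 -> window=[64, 8, 69, 79] -> max=79
step 9: append 72 -> window=[8, 69, 79, 72] -> max=79
step 10: append 12 -> window=[69, 79, 72, 12] -> max=79
step 11: append 35 -> window=[79, 72, 12, 35] -> max=79
step 12: append 44 -> window=[72, 12, 35, 44] -> max=72
Recorded maximums: 53 64 64 69 79 79 79 79 72
Changes between consecutive maximums: 4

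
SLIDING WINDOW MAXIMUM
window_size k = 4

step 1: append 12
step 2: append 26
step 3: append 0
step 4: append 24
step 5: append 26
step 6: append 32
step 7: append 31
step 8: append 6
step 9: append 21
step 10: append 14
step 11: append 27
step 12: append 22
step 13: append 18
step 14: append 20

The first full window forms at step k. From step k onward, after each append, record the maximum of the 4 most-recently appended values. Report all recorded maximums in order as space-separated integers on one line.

Answer: 26 26 32 32 32 32 31 27 27 27 27

Derivation:
step 1: append 12 -> window=[12] (not full yet)
step 2: append 26 -> window=[12, 26] (not full yet)
step 3: append 0 -> window=[12, 26, 0] (not full yet)
step 4: append 24 -> window=[12, 26, 0, 24] -> max=26
step 5: append 26 -> window=[26, 0, 24, 26] -> max=26
step 6: append 32 -> window=[0, 24, 26, 32] -> max=32
step 7: append 31 -> window=[24, 26, 32, 31] -> max=32
step 8: append 6 -> window=[26, 32, 31, 6] -> max=32
step 9: append 21 -> window=[32, 31, 6, 21] -> max=32
step 10: append 14 -> window=[31, 6, 21, 14] -> max=31
step 11: append 27 -> window=[6, 21, 14, 27] -> max=27
step 12: append 22 -> window=[21, 14, 27, 22] -> max=27
step 13: append 18 -> window=[14, 27, 22, 18] -> max=27
step 14: append 20 -> window=[27, 22, 18, 20] -> max=27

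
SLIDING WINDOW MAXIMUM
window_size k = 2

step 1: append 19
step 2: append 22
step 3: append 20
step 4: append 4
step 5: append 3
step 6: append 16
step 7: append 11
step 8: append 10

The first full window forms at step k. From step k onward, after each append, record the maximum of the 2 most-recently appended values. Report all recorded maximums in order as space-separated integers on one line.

Answer: 22 22 20 4 16 16 11

Derivation:
step 1: append 19 -> window=[19] (not full yet)
step 2: append 22 -> window=[19, 22] -> max=22
step 3: append 20 -> window=[22, 20] -> max=22
step 4: append 4 -> window=[20, 4] -> max=20
step 5: append 3 -> window=[4, 3] -> max=4
step 6: append 16 -> window=[3, 16] -> max=16
step 7: append 11 -> window=[16, 11] -> max=16
step 8: append 10 -> window=[11, 10] -> max=11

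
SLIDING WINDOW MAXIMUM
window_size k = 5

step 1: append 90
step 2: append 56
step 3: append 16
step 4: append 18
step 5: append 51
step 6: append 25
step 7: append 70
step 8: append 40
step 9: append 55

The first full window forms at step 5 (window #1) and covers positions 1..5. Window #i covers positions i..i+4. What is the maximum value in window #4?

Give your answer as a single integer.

step 1: append 90 -> window=[90] (not full yet)
step 2: append 56 -> window=[90, 56] (not full yet)
step 3: append 16 -> window=[90, 56, 16] (not full yet)
step 4: append 18 -> window=[90, 56, 16, 18] (not full yet)
step 5: append 51 -> window=[90, 56, 16, 18, 51] -> max=90
step 6: append 25 -> window=[56, 16, 18, 51, 25] -> max=56
step 7: append 70 -> window=[16, 18, 51, 25, 70] -> max=70
step 8: append 40 -> window=[18, 51, 25, 70, 40] -> max=70
Window #4 max = 70

Answer: 70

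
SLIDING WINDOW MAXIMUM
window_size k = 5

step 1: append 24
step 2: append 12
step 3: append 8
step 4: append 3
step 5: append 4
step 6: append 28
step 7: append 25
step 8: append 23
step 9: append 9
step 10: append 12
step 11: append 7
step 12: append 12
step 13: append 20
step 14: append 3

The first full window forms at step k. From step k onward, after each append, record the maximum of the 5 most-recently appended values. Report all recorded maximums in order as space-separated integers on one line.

step 1: append 24 -> window=[24] (not full yet)
step 2: append 12 -> window=[24, 12] (not full yet)
step 3: append 8 -> window=[24, 12, 8] (not full yet)
step 4: append 3 -> window=[24, 12, 8, 3] (not full yet)
step 5: append 4 -> window=[24, 12, 8, 3, 4] -> max=24
step 6: append 28 -> window=[12, 8, 3, 4, 28] -> max=28
step 7: append 25 -> window=[8, 3, 4, 28, 25] -> max=28
step 8: append 23 -> window=[3, 4, 28, 25, 23] -> max=28
step 9: append 9 -> window=[4, 28, 25, 23, 9] -> max=28
step 10: append 12 -> window=[28, 25, 23, 9, 12] -> max=28
step 11: append 7 -> window=[25, 23, 9, 12, 7] -> max=25
step 12: append 12 -> window=[23, 9, 12, 7, 12] -> max=23
step 13: append 20 -> window=[9, 12, 7, 12, 20] -> max=20
step 14: append 3 -> window=[12, 7, 12, 20, 3] -> max=20

Answer: 24 28 28 28 28 28 25 23 20 20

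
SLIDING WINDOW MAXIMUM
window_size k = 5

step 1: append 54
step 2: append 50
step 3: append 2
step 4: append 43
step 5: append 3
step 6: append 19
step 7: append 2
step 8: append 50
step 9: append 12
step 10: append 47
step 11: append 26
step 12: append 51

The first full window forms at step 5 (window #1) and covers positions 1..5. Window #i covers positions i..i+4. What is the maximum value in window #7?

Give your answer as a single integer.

Answer: 50

Derivation:
step 1: append 54 -> window=[54] (not full yet)
step 2: append 50 -> window=[54, 50] (not full yet)
step 3: append 2 -> window=[54, 50, 2] (not full yet)
step 4: append 43 -> window=[54, 50, 2, 43] (not full yet)
step 5: append 3 -> window=[54, 50, 2, 43, 3] -> max=54
step 6: append 19 -> window=[50, 2, 43, 3, 19] -> max=50
step 7: append 2 -> window=[2, 43, 3, 19, 2] -> max=43
step 8: append 50 -> window=[43, 3, 19, 2, 50] -> max=50
step 9: append 12 -> window=[3, 19, 2, 50, 12] -> max=50
step 10: append 47 -> window=[19, 2, 50, 12, 47] -> max=50
step 11: append 26 -> window=[2, 50, 12, 47, 26] -> max=50
Window #7 max = 50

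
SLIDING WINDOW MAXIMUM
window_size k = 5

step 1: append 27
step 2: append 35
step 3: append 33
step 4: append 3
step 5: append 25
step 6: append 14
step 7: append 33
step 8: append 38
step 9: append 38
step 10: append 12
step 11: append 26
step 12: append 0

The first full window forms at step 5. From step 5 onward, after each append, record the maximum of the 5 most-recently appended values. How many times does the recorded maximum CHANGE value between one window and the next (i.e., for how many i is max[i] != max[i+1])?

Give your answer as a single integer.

Answer: 2

Derivation:
step 1: append 27 -> window=[27] (not full yet)
step 2: append 35 -> window=[27, 35] (not full yet)
step 3: append 33 -> window=[27, 35, 33] (not full yet)
step 4: append 3 -> window=[27, 35, 33, 3] (not full yet)
step 5: append 25 -> window=[27, 35, 33, 3, 25] -> max=35
step 6: append 14 -> window=[35, 33, 3, 25, 14] -> max=35
step 7: append 33 -> window=[33, 3, 25, 14, 33] -> max=33
step 8: append 38 -> window=[3, 25, 14, 33, 38] -> max=38
step 9: append 38 -> window=[25, 14, 33, 38, 38] -> max=38
step 10: append 12 -> window=[14, 33, 38, 38, 12] -> max=38
step 11: append 26 -> window=[33, 38, 38, 12, 26] -> max=38
step 12: append 0 -> window=[38, 38, 12, 26, 0] -> max=38
Recorded maximums: 35 35 33 38 38 38 38 38
Changes between consecutive maximums: 2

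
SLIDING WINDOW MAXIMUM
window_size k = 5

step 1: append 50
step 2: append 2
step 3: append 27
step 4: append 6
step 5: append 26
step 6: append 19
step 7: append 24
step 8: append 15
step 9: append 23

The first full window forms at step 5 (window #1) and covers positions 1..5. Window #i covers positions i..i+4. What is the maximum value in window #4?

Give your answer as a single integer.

step 1: append 50 -> window=[50] (not full yet)
step 2: append 2 -> window=[50, 2] (not full yet)
step 3: append 27 -> window=[50, 2, 27] (not full yet)
step 4: append 6 -> window=[50, 2, 27, 6] (not full yet)
step 5: append 26 -> window=[50, 2, 27, 6, 26] -> max=50
step 6: append 19 -> window=[2, 27, 6, 26, 19] -> max=27
step 7: append 24 -> window=[27, 6, 26, 19, 24] -> max=27
step 8: append 15 -> window=[6, 26, 19, 24, 15] -> max=26
Window #4 max = 26

Answer: 26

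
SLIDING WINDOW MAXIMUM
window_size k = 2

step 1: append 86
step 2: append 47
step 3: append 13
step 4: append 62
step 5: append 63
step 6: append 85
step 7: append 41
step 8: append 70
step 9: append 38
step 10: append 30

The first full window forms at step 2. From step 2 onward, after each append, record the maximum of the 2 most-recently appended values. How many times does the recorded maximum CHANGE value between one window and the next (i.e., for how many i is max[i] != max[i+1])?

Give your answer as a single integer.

step 1: append 86 -> window=[86] (not full yet)
step 2: append 47 -> window=[86, 47] -> max=86
step 3: append 13 -> window=[47, 13] -> max=47
step 4: append 62 -> window=[13, 62] -> max=62
step 5: append 63 -> window=[62, 63] -> max=63
step 6: append 85 -> window=[63, 85] -> max=85
step 7: append 41 -> window=[85, 41] -> max=85
step 8: append 70 -> window=[41, 70] -> max=70
step 9: append 38 -> window=[70, 38] -> max=70
step 10: append 30 -> window=[38, 30] -> max=38
Recorded maximums: 86 47 62 63 85 85 70 70 38
Changes between consecutive maximums: 6

Answer: 6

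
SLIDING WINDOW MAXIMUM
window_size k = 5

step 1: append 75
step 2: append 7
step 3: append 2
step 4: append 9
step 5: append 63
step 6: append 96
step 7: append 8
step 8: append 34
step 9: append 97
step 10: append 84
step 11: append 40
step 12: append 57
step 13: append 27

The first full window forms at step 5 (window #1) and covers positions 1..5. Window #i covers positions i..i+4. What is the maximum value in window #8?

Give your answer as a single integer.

step 1: append 75 -> window=[75] (not full yet)
step 2: append 7 -> window=[75, 7] (not full yet)
step 3: append 2 -> window=[75, 7, 2] (not full yet)
step 4: append 9 -> window=[75, 7, 2, 9] (not full yet)
step 5: append 63 -> window=[75, 7, 2, 9, 63] -> max=75
step 6: append 96 -> window=[7, 2, 9, 63, 96] -> max=96
step 7: append 8 -> window=[2, 9, 63, 96, 8] -> max=96
step 8: append 34 -> window=[9, 63, 96, 8, 34] -> max=96
step 9: append 97 -> window=[63, 96, 8, 34, 97] -> max=97
step 10: append 84 -> window=[96, 8, 34, 97, 84] -> max=97
step 11: append 40 -> window=[8, 34, 97, 84, 40] -> max=97
step 12: append 57 -> window=[34, 97, 84, 40, 57] -> max=97
Window #8 max = 97

Answer: 97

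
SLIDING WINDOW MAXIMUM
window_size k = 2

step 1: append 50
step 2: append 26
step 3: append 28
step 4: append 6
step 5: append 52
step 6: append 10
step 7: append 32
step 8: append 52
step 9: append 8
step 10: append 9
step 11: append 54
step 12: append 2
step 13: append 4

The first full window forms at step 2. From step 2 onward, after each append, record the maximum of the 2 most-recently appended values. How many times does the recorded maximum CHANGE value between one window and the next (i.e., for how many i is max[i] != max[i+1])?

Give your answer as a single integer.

step 1: append 50 -> window=[50] (not full yet)
step 2: append 26 -> window=[50, 26] -> max=50
step 3: append 28 -> window=[26, 28] -> max=28
step 4: append 6 -> window=[28, 6] -> max=28
step 5: append 52 -> window=[6, 52] -> max=52
step 6: append 10 -> window=[52, 10] -> max=52
step 7: append 32 -> window=[10, 32] -> max=32
step 8: append 52 -> window=[32, 52] -> max=52
step 9: append 8 -> window=[52, 8] -> max=52
step 10: append 9 -> window=[8, 9] -> max=9
step 11: append 54 -> window=[9, 54] -> max=54
step 12: append 2 -> window=[54, 2] -> max=54
step 13: append 4 -> window=[2, 4] -> max=4
Recorded maximums: 50 28 28 52 52 32 52 52 9 54 54 4
Changes between consecutive maximums: 7

Answer: 7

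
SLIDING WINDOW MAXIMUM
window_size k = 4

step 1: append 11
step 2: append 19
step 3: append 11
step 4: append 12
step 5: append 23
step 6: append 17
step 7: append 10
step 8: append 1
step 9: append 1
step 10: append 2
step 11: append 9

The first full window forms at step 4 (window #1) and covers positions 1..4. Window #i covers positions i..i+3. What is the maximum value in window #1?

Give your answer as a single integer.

Answer: 19

Derivation:
step 1: append 11 -> window=[11] (not full yet)
step 2: append 19 -> window=[11, 19] (not full yet)
step 3: append 11 -> window=[11, 19, 11] (not full yet)
step 4: append 12 -> window=[11, 19, 11, 12] -> max=19
Window #1 max = 19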